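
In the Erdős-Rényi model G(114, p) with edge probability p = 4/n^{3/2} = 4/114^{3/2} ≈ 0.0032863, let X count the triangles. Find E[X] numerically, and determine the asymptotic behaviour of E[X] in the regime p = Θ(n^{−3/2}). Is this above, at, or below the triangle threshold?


Number of potential triangles: C(114, 3) = 240464.
Each occurs with probability p³ ≈ (0.0032863)³ ≈ 3.5490175e-08.
By linearity: E[X] = C(114, 3)·p³ ≈ 240464 · 3.5490175e-08 ≈ 0.00853.
Since α = 3/2 > 1, p = c/n^{3/2} = o(1/n) is below the triangle threshold p ~ 1/n. Asymptotically E[X] ~ (c³/6)·n^{3(1−α)} = (4³/6)·n^{-1.5} → 0, so by Markov's inequality G has no triangles w.h.p.

E[X] ≈ 0.00853; in regime p = Θ(1/n^{3/2}) E[X] tends to 0 (below the triangle threshold p ~ 1/n).


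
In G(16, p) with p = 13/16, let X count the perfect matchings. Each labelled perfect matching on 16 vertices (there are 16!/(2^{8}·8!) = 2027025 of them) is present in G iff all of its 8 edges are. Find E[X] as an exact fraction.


K_16 has 16!/(2^{8}·8!) = 2027025 labelled perfect matchings.
For each such perfect matching H, let X_H = 1 if all 8 edges of H are present in G. Then P[X_H = 1] = p^{8} = (13/16)^{8} = 815730721/4294967296.
By linearity: E[X] = Σ_H E[X_H] = 2027025 · p^{8} = 2027025 · 815730721/4294967296 = 1653506564735025/4294967296.
Numerically: E[X] ≈ 384987.

E[X] = 2027025 · (13/16)^{8} = 1653506564735025/4294967296 ≈ 384987.


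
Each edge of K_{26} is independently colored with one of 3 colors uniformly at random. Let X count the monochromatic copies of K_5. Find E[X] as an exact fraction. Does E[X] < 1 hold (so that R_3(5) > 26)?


E[X] = C(26, 5) · 3^{1 − 10} = 65780 · 3^{−9} = 65780/19683.
As a reduced fraction: E[X] = 65780/19683 ≈ 3.342.
Is E[X] < 1? NO.
Since E[X] ≥ 1, the first-moment bound is inconclusive at n = 26; it does NOT by itself certify R_3(5) > 26.

E[X] = 65780/19683 ≈ 3.342; E[X] ≥ 1; first-moment method inconclusive here.


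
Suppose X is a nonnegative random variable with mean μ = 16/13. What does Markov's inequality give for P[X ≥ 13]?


μ = E[X] = 16/13, a = 13.
Markov: P[X ≥ 13] ≤ μ/a = (16/13)/13 = 16/169.
Numerically: ≈ 0.095.
(Since a = 13 > μ = 1.231, the bound 16/169 is < 1 and informative.)

P[X ≥ 13] ≤ 16/169 ≈ 0.095.


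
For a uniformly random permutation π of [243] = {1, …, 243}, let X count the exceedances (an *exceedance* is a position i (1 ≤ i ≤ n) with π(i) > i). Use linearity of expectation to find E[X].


Write X = Σ_{i=1}^{243} X_i, where X_i = 1_{π(i) > i}.
For each fixed i, π(i) is uniform over {1, …, 243} (marginal of a uniform permutation), so P[π(i) > i] = (n − i)/n. Summing: Σ_{i=1}^{243} (n − i)/n = (0 + 1 + … + 242)/243 = 243(243 − 1)/(2·243) = (243 − 1)/2.
Hence E[X] = Σ_{i=1}^{243} (243 − i)/243 = 121 ≈ 121.000000.

E[X] = 121 = 121.000000.


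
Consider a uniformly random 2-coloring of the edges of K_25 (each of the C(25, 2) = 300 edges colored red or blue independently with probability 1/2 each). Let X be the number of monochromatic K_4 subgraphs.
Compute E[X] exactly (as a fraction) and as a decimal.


Let X = Σ_S X_S over the C(25, 4) = 12650 subsets S of size 4, where X_S = 1 if the K_4 on S is monochromatic.
For a fixed S, the K_4 on S has C(4, 2) = 6 edges. P[all 6 edges red] = (1/2)^6, and likewise for blue, so P[monochromatic] = 2·(1/2)^6 = 2^{1 − 6} = 1/32.
By linearity: E[X] = C(25, 4) · 2^{1 − 6} = 12650 · 1/32 = 6325/16.
Numerically: E[X] ≈ 395.312.

E[X] = C(25,4)·2^(1−C(4,2)) = 6325/16 ≈ 395.312.


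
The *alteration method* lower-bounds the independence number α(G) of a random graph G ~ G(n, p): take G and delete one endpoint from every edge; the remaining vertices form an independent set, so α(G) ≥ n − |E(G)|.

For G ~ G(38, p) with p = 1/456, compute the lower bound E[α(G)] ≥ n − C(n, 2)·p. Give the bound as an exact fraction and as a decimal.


E[|E(G)|] = C(38, 2)·p = 703 · (1/456) = 37/24.
E[α(G)] ≥ n − E[|E(G)|] = 38 − 37/24 = 875/24.
Numerically: ≈ 36.458.
(This is only a lower bound; the true E[α(G)] may be larger.)

E[α(G)] ≥ 875/24 ≈ 36.458.


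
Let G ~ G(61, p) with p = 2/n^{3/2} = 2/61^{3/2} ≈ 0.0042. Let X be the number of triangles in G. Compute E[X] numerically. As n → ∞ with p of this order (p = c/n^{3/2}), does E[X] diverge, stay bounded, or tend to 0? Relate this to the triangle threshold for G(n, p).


Number of potential triangles: C(61, 3) = 35990.
Each occurs with probability p³ ≈ (0.0042)³ ≈ 7.39785e-08.
By linearity: E[X] = C(61, 3)·p³ ≈ 35990 · 7.39785e-08 ≈ 0.003.
Since α = 3/2 > 1, p = c/n^{3/2} = o(1/n) is below the triangle threshold p ~ 1/n. Asymptotically E[X] ~ (c³/6)·n^{3(1−α)} = (2³/6)·n^{-1.5} → 0, so by Markov's inequality G has no triangles w.h.p.

E[X] ≈ 0.003; in regime p = Θ(1/n^{3/2}) E[X] tends to 0 (below the triangle threshold p ~ 1/n).


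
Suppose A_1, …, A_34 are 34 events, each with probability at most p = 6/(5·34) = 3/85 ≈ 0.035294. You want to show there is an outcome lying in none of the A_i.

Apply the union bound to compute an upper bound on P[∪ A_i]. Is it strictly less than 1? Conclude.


Union bound: P[∪_{i=1}^{34} A_i] ≤ Σ_i P[A_i] ≤ 34·p = 34·(3/85) = 6/5.
Numerically: 6/5 ≈ 1.200000.
Is 6/5 < 1? NO.
Since the bound 6/5 is ≥ 1, the union bound is uninformative here; it does NOT by itself certify existence.

34·p = 6/5 ≈ 1.200000; existence NOT certified by the union bound.


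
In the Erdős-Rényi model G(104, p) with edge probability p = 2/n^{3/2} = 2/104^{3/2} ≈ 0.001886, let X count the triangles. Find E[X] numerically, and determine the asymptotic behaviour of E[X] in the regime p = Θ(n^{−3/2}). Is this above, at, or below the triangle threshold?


Number of potential triangles: C(104, 3) = 182104.
Each occurs with probability p³ ≈ (0.001886)³ ≈ 6.705636e-09.
By linearity: E[X] = C(104, 3)·p³ ≈ 182104 · 6.705636e-09 ≈ 0.0012.
Since α = 3/2 > 1, p = c/n^{3/2} = o(1/n) is below the triangle threshold p ~ 1/n. Asymptotically E[X] ~ (c³/6)·n^{3(1−α)} = (2³/6)·n^{-1.5} → 0, so by Markov's inequality G has no triangles w.h.p.

E[X] ≈ 0.0012; in regime p = Θ(1/n^{3/2}) E[X] tends to 0 (below the triangle threshold p ~ 1/n).


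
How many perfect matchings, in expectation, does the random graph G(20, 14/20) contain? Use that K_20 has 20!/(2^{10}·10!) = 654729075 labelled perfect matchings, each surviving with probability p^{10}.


K_20 has 20!/(2^{10}·10!) = 654729075 labelled perfect matchings.
For each such perfect matching H, let X_H = 1 if all 10 edges of H are present in G. Then P[X_H = 1] = p^{10} = (7/10)^{10} = 282475249/10000000000.
By linearity: E[X] = Σ_H E[X_H] = 654729075 · p^{10} = 654729075 · 282475249/10000000000 = 7397790339526587/400000000.
Numerically: E[X] ≈ 1.84945e+07.

E[X] = 654729075 · (7/10)^{10} = 7397790339526587/400000000 ≈ 1.84945e+07.


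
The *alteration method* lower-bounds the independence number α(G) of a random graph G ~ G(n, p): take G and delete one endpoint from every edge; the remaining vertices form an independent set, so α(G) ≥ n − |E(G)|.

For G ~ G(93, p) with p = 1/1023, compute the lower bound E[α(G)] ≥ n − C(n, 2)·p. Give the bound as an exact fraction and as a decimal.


E[|E(G)|] = C(93, 2)·p = 4278 · (1/1023) = 46/11.
E[α(G)] ≥ n − E[|E(G)|] = 93 − 46/11 = 977/11.
Numerically: ≈ 88.8182.
(This is only a lower bound; the true E[α(G)] may be larger.)

E[α(G)] ≥ 977/11 ≈ 88.8182.


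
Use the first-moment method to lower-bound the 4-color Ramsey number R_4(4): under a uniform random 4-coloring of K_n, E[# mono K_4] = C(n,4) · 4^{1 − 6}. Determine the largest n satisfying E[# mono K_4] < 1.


We need C(n, 4) · 4^{1 − 6} < 1, i.e. C(n, 4) < 4^{6 − 1} = 1024.
Check values of n near the boundary:
  n = 13: C(13, 4) = 715; 715 < 1024? YES
  n = 14: C(14, 4) = 1001; 1001 < 1024? YES
  n = 15: C(15, 4) = 1365; 1365 < 1024? NO
  n = 16: C(16, 4) = 1820; 1820 < 1024? NO
The largest n with C(n, 4) < 1024 is n = 14 (where E[X] = 1001/1024 ≈ 0.978). Hence R_4(4) > 14, i.e. R_4(4) ≥ 15.

Largest n = 14; hence R_4(4) > 14.


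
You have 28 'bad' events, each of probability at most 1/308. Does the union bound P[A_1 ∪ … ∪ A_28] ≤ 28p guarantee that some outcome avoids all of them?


Union bound: P[∪_{i=1}^{28} A_i] ≤ Σ_i P[A_i] ≤ 28·p = 28·(1/308) = 1/11.
Numerically: 1/11 ≈ 0.090909.
Is 1/11 < 1? YES.
Since P[∪ A_i] ≤ 1/11 < 1, the complement has P[∩ A_i^c] ≥ 1 − 1/11 = 10/11 > 0, so some outcome avoids every A_i.

28·p = 1/11 ≈ 0.090909; existence CERTIFIED by the union bound.


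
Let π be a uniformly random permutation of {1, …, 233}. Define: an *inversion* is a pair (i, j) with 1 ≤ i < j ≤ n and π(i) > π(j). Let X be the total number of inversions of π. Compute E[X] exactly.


Write X = Σ X_I over the C(233, 2) = 27028 pairs i < j, with X_I the indicator of one inversion.
There are 27028 indicators.
For each fixed pair i < j, the values π(i) and π(j) are two distinct elements of {1, …, 233} in uniformly random order; by symmetry P[π(i) > π(j)] = 1/2.
By linearity: E[X] = 27028 · (1/2) = C(233, 2) · (1/2) = 27028/2 = 13514 ≈ 13514.00000.

E[X] = 13514 = 13514.00000.


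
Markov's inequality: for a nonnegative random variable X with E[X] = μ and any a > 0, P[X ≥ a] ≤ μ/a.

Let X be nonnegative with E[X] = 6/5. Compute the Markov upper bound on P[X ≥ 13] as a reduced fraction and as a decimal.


μ = E[X] = 6/5, a = 13.
Markov: P[X ≥ 13] ≤ μ/a = (6/5)/13 = 6/65.
Numerically: ≈ 0.092.
(Since a = 13 > μ = 1.200, the bound 6/65 is < 1 and informative.)

P[X ≥ 13] ≤ 6/65 ≈ 0.092.


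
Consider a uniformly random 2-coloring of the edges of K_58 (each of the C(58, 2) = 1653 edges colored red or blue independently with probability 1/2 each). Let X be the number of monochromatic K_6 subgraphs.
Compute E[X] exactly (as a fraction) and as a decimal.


Let X = Σ_S X_S over the C(58, 6) = 40475358 subsets S of size 6, where X_S = 1 if the K_6 on S is monochromatic.
For a fixed S, the K_6 on S has C(6, 2) = 15 edges. P[all 15 edges red] = (1/2)^15, and likewise for blue, so P[monochromatic] = 2·(1/2)^15 = 2^{1 − 15} = 1/16384.
By linearity: E[X] = C(58, 6) · 2^{1 − 15} = 40475358 · 1/16384 = 20237679/8192.
Numerically: E[X] ≈ 2470.420.

E[X] = C(58,6)·2^(1−C(6,2)) = 20237679/8192 ≈ 2470.420.


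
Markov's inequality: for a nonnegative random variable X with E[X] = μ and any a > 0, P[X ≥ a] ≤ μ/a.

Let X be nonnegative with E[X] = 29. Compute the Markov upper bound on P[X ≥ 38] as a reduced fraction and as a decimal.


μ = E[X] = 29, a = 38.
Markov: P[X ≥ 38] ≤ μ/a = (29)/38 = 29/38.
Numerically: ≈ 0.763158.
(Since a = 38 > μ = 29.000000, the bound 29/38 is < 1 and informative.)

P[X ≥ 38] ≤ 29/38 ≈ 0.763158.


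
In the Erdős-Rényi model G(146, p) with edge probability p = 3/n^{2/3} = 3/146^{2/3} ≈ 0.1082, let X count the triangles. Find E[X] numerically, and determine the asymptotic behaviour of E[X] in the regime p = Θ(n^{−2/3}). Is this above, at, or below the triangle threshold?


Number of potential triangles: C(146, 3) = 508080.
Each occurs with probability p³ ≈ (0.1082)³ ≈ 1.2666542e-03.
By linearity: E[X] = C(146, 3)·p³ ≈ 508080 · 1.2666542e-03 ≈ 643.56164.
Since α = 2/3 < 1, p = c/n^{2/3} ≫ 1/n is above the triangle threshold p ~ 1/n. Asymptotically E[X] ~ (c³/6)·n^{3(1−α)} = (3³/6)·n^{1} → ∞; triangles are abundant w.h.p.

E[X] ≈ 643.56164; in regime p = Θ(1/n^{2/3}) E[X] diverges (above the triangle threshold p ~ 1/n).


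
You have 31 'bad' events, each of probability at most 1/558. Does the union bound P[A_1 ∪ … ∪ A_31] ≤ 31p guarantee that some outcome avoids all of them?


Union bound: P[∪_{i=1}^{31} A_i] ≤ Σ_i P[A_i] ≤ 31·p = 31·(1/558) = 1/18.
Numerically: 1/18 ≈ 0.0555556.
Is 1/18 < 1? YES.
Since P[∪ A_i] ≤ 1/18 < 1, the complement has P[∩ A_i^c] ≥ 1 − 1/18 = 17/18 > 0, so some outcome avoids every A_i.

31·p = 1/18 ≈ 0.0555556; existence CERTIFIED by the union bound.


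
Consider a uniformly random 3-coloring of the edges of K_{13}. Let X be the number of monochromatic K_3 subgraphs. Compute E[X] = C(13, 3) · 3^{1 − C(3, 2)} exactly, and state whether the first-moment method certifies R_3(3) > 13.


E[X] = C(13, 3) · 3^{1 − 3} = 286 · 3^{−2} = 286/9.
As a reduced fraction: E[X] = 286/9 ≈ 31.7777778.
Is E[X] < 1? NO.
Since E[X] ≥ 1, the first-moment bound is inconclusive at n = 13; it does NOT by itself certify R_3(3) > 13.

E[X] = 286/9 ≈ 31.7777778; E[X] ≥ 1; first-moment method inconclusive here.


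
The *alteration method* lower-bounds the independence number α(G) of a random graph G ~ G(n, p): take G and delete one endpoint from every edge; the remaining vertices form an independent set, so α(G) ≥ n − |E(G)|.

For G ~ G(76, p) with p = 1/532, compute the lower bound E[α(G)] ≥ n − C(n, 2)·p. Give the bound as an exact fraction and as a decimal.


E[|E(G)|] = C(76, 2)·p = 2850 · (1/532) = 75/14.
E[α(G)] ≥ n − E[|E(G)|] = 76 − 75/14 = 989/14.
Numerically: ≈ 70.643.
(This is only a lower bound; the true E[α(G)] may be larger.)

E[α(G)] ≥ 989/14 ≈ 70.643.


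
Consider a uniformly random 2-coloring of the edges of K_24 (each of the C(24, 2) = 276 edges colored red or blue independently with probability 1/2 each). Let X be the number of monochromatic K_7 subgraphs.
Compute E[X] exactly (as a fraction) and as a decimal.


Let X = Σ_S X_S over the C(24, 7) = 346104 subsets S of size 7, where X_S = 1 if the K_7 on S is monochromatic.
For a fixed S, the K_7 on S has C(7, 2) = 21 edges. P[all 21 edges red] = (1/2)^21, and likewise for blue, so P[monochromatic] = 2·(1/2)^21 = 2^{1 − 21} = 1/1048576.
By linearity of expectation: E[X] = C(24, 7) · 2^{1 − 21} = 346104 · 1/1048576 = 43263/131072.
Numerically: E[X] ≈ 0.330070.

E[X] = C(24,7)·2^(1−C(7,2)) = 43263/131072 ≈ 0.330070.


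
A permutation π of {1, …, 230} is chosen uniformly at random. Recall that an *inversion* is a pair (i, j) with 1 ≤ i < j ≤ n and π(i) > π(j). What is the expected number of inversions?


Write X = Σ X_I over the C(230, 2) = 26335 pairs i < j, with X_I the indicator of one inversion.
There are 26335 indicators.
For each fixed pair i < j, the values π(i) and π(j) are two distinct elements of {1, …, 230} in uniformly random order; by symmetry P[π(i) > π(j)] = 1/2.
By linearity: E[X] = 26335 · (1/2) = C(230, 2) · (1/2) = 26335/2 = 26335/2 ≈ 13167.50000.

E[X] = 26335/2 = 13167.50000.


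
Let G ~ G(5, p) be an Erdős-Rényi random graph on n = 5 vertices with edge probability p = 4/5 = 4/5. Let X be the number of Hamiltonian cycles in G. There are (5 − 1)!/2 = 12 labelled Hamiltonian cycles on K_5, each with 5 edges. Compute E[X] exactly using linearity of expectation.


K_5 has (5 − 1)!/2 = 12 labelled Hamiltonian cycles.
For each such Hamiltonian cycle H, let X_H = 1 if all 5 edges of H are present in G. Then P[X_H = 1] = p^{5} = (4/5)^{5} = 1024/3125.
By linearity: E[X] = Σ_H E[X_H] = 12 · p^{5} = 12 · 1024/3125 = 12288/3125.
Numerically: E[X] ≈ 3.93.

E[X] = 12 · (4/5)^{5} = 12288/3125 ≈ 3.93.


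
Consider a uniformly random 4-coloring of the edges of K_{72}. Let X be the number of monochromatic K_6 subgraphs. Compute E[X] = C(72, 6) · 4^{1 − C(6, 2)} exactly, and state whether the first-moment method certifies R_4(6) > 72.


E[X] = C(72, 6) · 4^{1 − 15} = 156238908 · 4^{−14} = 156238908/268435456.
As a reduced fraction: E[X] = 39059727/67108864 ≈ 0.5820.
Is E[X] < 1? YES.
Since E[X] < 1, there exists a 4-coloring of K_{72} with no monochromatic K_6; hence R_4(6) > 72.

E[X] = 39059727/67108864 ≈ 0.5820; E[X] < 1, so R_4(6) > 72.


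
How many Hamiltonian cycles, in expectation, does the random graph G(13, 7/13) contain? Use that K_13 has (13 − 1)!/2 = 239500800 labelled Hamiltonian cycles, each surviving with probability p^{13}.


K_13 has (13 − 1)!/2 = 239500800 labelled Hamiltonian cycles.
For each such Hamiltonian cycle H, let X_H = 1 if all 13 edges of H are present in G. Then P[X_H = 1] = p^{13} = (7/13)^{13} = 96889010407/302875106592253.
By linearity of expectation: E[X] = Σ_H E[X_H] = 239500800 · p^{13} = 239500800 · 96889010407/302875106592253 = 23204995503684825600/302875106592253.
Numerically: E[X] ≈ 76616.

E[X] = 239500800 · (7/13)^{13} = 23204995503684825600/302875106592253 ≈ 76616.


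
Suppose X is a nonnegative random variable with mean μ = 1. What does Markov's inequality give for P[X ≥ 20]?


μ = E[X] = 1, a = 20.
Markov: P[X ≥ 20] ≤ μ/a = (1)/20 = 1/20.
Numerically: ≈ 0.0500.
(Since a = 20 > μ = 1.0000, the bound 1/20 is < 1 and informative.)

P[X ≥ 20] ≤ 1/20 ≈ 0.0500.


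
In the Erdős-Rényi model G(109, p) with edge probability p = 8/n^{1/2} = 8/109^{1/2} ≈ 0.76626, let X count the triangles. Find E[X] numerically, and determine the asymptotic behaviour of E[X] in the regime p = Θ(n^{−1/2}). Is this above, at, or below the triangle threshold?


Number of potential triangles: C(109, 3) = 209934.
Each occurs with probability p³ ≈ (0.76626)³ ≈ 4.4991473e-01.
By linearity: E[X] = C(109, 3)·p³ ≈ 209934 · 4.4991473e-01 ≈ 94452.39938.
Since α = 1/2 < 1, p = c/n^{1/2} ≫ 1/n is above the triangle threshold p ~ 1/n. Asymptotically E[X] ~ (c³/6)·n^{3(1−α)} = (8³/6)·n^{1.5} → ∞; triangles are abundant w.h.p.

E[X] ≈ 94452.39938; in regime p = Θ(1/n^{1/2}) E[X] diverges (above the triangle threshold p ~ 1/n).


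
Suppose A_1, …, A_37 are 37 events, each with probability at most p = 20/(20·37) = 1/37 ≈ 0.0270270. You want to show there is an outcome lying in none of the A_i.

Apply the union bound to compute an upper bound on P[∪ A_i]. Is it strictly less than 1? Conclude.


Union bound: P[∪_{i=1}^{37} A_i] ≤ Σ_i P[A_i] ≤ 37·p = 37·(1/37) = 1.
Numerically: 1 ≈ 1.0000000.
Is 1 < 1? NO.
Since the bound 1 is ≥ 1, the union bound is uninformative here; it does NOT by itself certify existence.

37·p = 1 ≈ 1.0000000; existence NOT certified by the union bound.


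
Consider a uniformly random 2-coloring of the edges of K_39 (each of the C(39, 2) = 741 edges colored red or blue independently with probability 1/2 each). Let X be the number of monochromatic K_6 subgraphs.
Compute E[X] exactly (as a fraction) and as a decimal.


Let X = Σ_S X_S over the C(39, 6) = 3262623 subsets S of size 6, where X_S = 1 if the K_6 on S is monochromatic.
For a fixed S, the K_6 on S has C(6, 2) = 15 edges. P[all 15 edges red] = (1/2)^15, and likewise for blue, so P[monochromatic] = 2·(1/2)^15 = 2^{1 − 15} = 1/16384.
By linearity: E[X] = C(39, 6) · 2^{1 − 15} = 3262623 · 1/16384 = 3262623/16384.
Numerically: E[X] ≈ 199.134705.

E[X] = C(39,6)·2^(1−C(6,2)) = 3262623/16384 ≈ 199.134705.


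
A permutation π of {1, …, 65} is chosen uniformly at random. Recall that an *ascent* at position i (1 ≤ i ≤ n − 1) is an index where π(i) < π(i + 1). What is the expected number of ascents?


Write X = Σ X_I over i = 1, …, 64, with X_I the indicator of one ascent.
There are 64 indicators.
For each fixed i, the pair (π(i), π(i+1)) is a uniformly random ordered pair of distinct values from {1, …, 65}; by symmetry P[π(i) < π(i+1)] = 1/2.
By linearity: E[X] = 64 · (1/2) = (65 − 1) · (1/2) = 32 ≈ 32.0000.

E[X] = 32 = 32.0000.


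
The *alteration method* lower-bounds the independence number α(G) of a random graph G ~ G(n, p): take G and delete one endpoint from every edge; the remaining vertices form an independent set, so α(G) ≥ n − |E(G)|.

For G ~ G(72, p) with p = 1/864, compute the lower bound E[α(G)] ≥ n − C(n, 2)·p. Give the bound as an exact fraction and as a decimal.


E[|E(G)|] = C(72, 2)·p = 2556 · (1/864) = 71/24.
E[α(G)] ≥ n − E[|E(G)|] = 72 − 71/24 = 1657/24.
Numerically: ≈ 69.0417.
(This is only a lower bound; the true E[α(G)] may be larger.)

E[α(G)] ≥ 1657/24 ≈ 69.0417.


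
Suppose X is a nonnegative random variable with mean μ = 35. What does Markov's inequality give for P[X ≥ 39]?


μ = E[X] = 35, a = 39.
Markov: P[X ≥ 39] ≤ μ/a = (35)/39 = 35/39.
Numerically: ≈ 0.89744.
(Since a = 39 > μ = 35.00000, the bound 35/39 is < 1 and informative.)

P[X ≥ 39] ≤ 35/39 ≈ 0.89744.


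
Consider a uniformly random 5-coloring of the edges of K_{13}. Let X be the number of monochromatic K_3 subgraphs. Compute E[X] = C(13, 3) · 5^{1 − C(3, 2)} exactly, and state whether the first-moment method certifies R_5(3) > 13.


E[X] = C(13, 3) · 5^{1 − 3} = 286 · 5^{−2} = 286/25.
As a reduced fraction: E[X] = 286/25 ≈ 11.44000.
Is E[X] < 1? NO.
Since E[X] ≥ 1, the first-moment bound is inconclusive at n = 13; it does NOT by itself certify R_5(3) > 13.

E[X] = 286/25 ≈ 11.44000; E[X] ≥ 1; first-moment method inconclusive here.


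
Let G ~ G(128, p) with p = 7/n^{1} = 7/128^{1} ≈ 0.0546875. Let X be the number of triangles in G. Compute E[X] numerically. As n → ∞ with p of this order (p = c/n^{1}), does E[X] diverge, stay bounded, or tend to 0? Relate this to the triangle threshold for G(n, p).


Number of potential triangles: C(128, 3) = 341376.
Each occurs with probability p³ ≈ (0.0546875)³ ≈ 1.63555145e-04.
By linearity: E[X] = C(128, 3)·p³ ≈ 341376 · 1.63555145e-04 ≈ 55.833801.
Here α = 1, so p = 7/n is exactly at the triangle threshold p ~ 1/n. Asymptotically E[X] → c³/6 = 7³/6 = 343/6 ≈ 57.166667, a bounded constant. In this regime the triangle count is asymptotically Poisson(c³/6).

E[X] ≈ 55.833801; in regime p = Θ(1/n^{1}) E[X] stays bounded (at the triangle threshold p ~ 1/n).


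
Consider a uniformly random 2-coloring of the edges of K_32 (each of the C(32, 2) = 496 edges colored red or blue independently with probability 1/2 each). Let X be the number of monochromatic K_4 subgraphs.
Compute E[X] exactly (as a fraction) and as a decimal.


Let X = Σ_S X_S over the C(32, 4) = 35960 subsets S of size 4, where X_S = 1 if the K_4 on S is monochromatic.
For a fixed S, the K_4 on S has C(4, 2) = 6 edges. P[all 6 edges red] = (1/2)^6, and likewise for blue, so P[monochromatic] = 2·(1/2)^6 = 2^{1 − 6} = 1/32.
By linearity of expectation: E[X] = C(32, 4) · 2^{1 − 6} = 35960 · 1/32 = 4495/4.
Numerically: E[X] ≈ 1123.7500.

E[X] = C(32,4)·2^(1−C(4,2)) = 4495/4 ≈ 1123.7500.


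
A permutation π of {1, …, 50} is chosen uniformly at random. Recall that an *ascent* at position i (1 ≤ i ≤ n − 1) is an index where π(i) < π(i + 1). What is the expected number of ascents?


Write X = Σ X_I over i = 1, …, 49, with X_I the indicator of one ascent.
There are 49 indicators.
For each fixed i, the pair (π(i), π(i+1)) is a uniformly random ordered pair of distinct values from {1, …, 50}; by symmetry P[π(i) < π(i+1)] = 1/2.
By linearity: E[X] = 49 · (1/2) = (50 − 1) · (1/2) = 49/2 ≈ 24.50000.

E[X] = 49/2 = 24.50000.


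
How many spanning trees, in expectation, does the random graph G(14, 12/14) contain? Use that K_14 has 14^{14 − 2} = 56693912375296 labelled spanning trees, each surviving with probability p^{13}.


K_14 has 14^{14 − 2} = 56693912375296 labelled spanning trees.
For each such spanning tree H, let X_H = 1 if all 13 edges of H are present in G. Then P[X_H = 1] = p^{13} = (6/7)^{13} = 13060694016/96889010407.
By linearity of expectation: E[X] = Σ_H E[X_H] = 56693912375296 · p^{13} = 56693912375296 · 13060694016/96889010407 = 53496602689536/7.
Numerically: E[X] ≈ 7.642e+12.

E[X] = 56693912375296 · (6/7)^{13} = 53496602689536/7 ≈ 7.642e+12.


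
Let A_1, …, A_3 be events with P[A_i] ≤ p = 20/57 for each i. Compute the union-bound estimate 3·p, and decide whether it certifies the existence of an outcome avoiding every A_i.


Union bound: P[∪_{i=1}^{3} A_i] ≤ Σ_i P[A_i] ≤ 3·p = 3·(20/57) = 20/19.
Numerically: 20/19 ≈ 1.0526316.
Is 20/19 < 1? NO.
Since the bound 20/19 is ≥ 1, the union bound is uninformative here; it does NOT by itself certify existence.

3·p = 20/19 ≈ 1.0526316; existence NOT certified by the union bound.


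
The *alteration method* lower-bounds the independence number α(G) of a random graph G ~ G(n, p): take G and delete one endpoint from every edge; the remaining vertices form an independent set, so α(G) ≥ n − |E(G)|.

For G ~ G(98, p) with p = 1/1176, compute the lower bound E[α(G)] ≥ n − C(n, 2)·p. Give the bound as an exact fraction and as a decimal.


E[|E(G)|] = C(98, 2)·p = 4753 · (1/1176) = 97/24.
E[α(G)] ≥ n − E[|E(G)|] = 98 − 97/24 = 2255/24.
Numerically: ≈ 93.958.
(This is only a lower bound; the true E[α(G)] may be larger.)

E[α(G)] ≥ 2255/24 ≈ 93.958.


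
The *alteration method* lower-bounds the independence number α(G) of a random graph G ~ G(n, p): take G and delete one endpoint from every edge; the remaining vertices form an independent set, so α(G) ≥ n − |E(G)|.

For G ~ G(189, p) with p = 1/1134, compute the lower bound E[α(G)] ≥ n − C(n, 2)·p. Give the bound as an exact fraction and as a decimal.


E[|E(G)|] = C(189, 2)·p = 17766 · (1/1134) = 47/3.
E[α(G)] ≥ n − E[|E(G)|] = 189 − 47/3 = 520/3.
Numerically: ≈ 173.33333.
(This is only a lower bound; the true E[α(G)] may be larger.)

E[α(G)] ≥ 520/3 ≈ 173.33333.


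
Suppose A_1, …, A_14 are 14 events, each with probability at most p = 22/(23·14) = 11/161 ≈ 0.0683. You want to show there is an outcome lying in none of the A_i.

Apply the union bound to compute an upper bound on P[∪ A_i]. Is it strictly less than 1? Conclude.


Union bound: P[∪_{i=1}^{14} A_i] ≤ Σ_i P[A_i] ≤ 14·p = 14·(11/161) = 22/23.
Numerically: 22/23 ≈ 0.9565.
Is 22/23 < 1? YES.
Since P[∪ A_i] ≤ 22/23 < 1, the complement has P[∩ A_i^c] ≥ 1 − 22/23 = 1/23 > 0, so some outcome avoids every A_i.

14·p = 22/23 ≈ 0.9565; existence CERTIFIED by the union bound.


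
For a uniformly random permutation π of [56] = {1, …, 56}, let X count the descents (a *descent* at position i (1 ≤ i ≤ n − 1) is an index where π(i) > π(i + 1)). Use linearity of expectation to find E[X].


Write X = Σ X_I over i = 1, …, 55, with X_I the indicator of one descent.
There are 55 indicators.
For each fixed i, the pair (π(i), π(i+1)) is a uniformly random ordered pair of distinct values from {1, …, 56}; by symmetry P[π(i) > π(i+1)] = 1/2.
By linearity: E[X] = 55 · (1/2) = (56 − 1) · (1/2) = 55/2 ≈ 27.500000.

E[X] = 55/2 = 27.500000.


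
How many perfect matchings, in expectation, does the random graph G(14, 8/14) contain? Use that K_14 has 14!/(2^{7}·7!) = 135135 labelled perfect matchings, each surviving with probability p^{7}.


K_14 has 14!/(2^{7}·7!) = 135135 labelled perfect matchings.
For each such perfect matching H, let X_H = 1 if all 7 edges of H are present in G. Then P[X_H = 1] = p^{7} = (4/7)^{7} = 16384/823543.
Summing the indicators: E[X] = Σ_H E[X_H] = 135135 · p^{7} = 135135 · 16384/823543 = 316293120/117649.
Numerically: E[X] ≈ 2688.4.

E[X] = 135135 · (4/7)^{7} = 316293120/117649 ≈ 2688.4.


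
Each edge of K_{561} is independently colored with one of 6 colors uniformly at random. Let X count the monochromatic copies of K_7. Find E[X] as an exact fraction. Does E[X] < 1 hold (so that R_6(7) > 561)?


E[X] = C(561, 7) · 6^{1 − 21} = 3341868282890280 · 6^{−20} = 3341868282890280/3656158440062976.
As a reduced fraction: E[X] = 46414837262365/50779978334208 ≈ 0.9140.
Is E[X] < 1? YES.
Since E[X] < 1, there exists a 6-coloring of K_{561} with no monochromatic K_7; hence R_6(7) > 561.

E[X] = 46414837262365/50779978334208 ≈ 0.9140; E[X] < 1, so R_6(7) > 561.


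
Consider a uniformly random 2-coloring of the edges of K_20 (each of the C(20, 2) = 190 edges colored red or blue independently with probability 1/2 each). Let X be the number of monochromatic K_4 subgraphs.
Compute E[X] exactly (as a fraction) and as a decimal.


Let X = Σ_S X_S over the C(20, 4) = 4845 subsets S of size 4, where X_S = 1 if the K_4 on S is monochromatic.
For a fixed S, the K_4 on S has C(4, 2) = 6 edges. P[all 6 edges red] = (1/2)^6, and likewise for blue, so P[monochromatic] = 2·(1/2)^6 = 2^{1 − 6} = 1/32.
By linearity: E[X] = C(20, 4) · 2^{1 − 6} = 4845 · 1/32 = 4845/32.
Numerically: E[X] ≈ 151.406.

E[X] = C(20,4)·2^(1−C(4,2)) = 4845/32 ≈ 151.406.


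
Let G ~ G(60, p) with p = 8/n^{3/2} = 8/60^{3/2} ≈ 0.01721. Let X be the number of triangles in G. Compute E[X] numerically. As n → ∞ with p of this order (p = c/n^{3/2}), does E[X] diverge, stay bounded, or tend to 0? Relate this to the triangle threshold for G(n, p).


Number of potential triangles: C(60, 3) = 34220.
Each occurs with probability p³ ≈ (0.01721)³ ≈ 5.100225e-06.
By linearity: E[X] = C(60, 3)·p³ ≈ 34220 · 5.100225e-06 ≈ 0.1745.
Since α = 3/2 > 1, p = c/n^{3/2} = o(1/n) is below the triangle threshold p ~ 1/n. Asymptotically E[X] ~ (c³/6)·n^{3(1−α)} = (8³/6)·n^{-1.5} → 0, so by Markov's inequality G has no triangles w.h.p.

E[X] ≈ 0.1745; in regime p = Θ(1/n^{3/2}) E[X] tends to 0 (below the triangle threshold p ~ 1/n).


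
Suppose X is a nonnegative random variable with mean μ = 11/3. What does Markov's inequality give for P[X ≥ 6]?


μ = E[X] = 11/3, a = 6.
Markov: P[X ≥ 6] ≤ μ/a = (11/3)/6 = 11/18.
Numerically: ≈ 0.611111.
(Since a = 6 > μ = 3.666667, the bound 11/18 is < 1 and informative.)

P[X ≥ 6] ≤ 11/18 ≈ 0.611111.


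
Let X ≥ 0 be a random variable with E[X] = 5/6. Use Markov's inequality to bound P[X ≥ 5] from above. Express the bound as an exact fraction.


μ = E[X] = 5/6, a = 5.
Markov: P[X ≥ 5] ≤ μ/a = (5/6)/5 = 1/6.
Numerically: ≈ 0.16667.
(Since a = 5 > μ = 0.83333, the bound 1/6 is < 1 and informative.)

P[X ≥ 5] ≤ 1/6 ≈ 0.16667.


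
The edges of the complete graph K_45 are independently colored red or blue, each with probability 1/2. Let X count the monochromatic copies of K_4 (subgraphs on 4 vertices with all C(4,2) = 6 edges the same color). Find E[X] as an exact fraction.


Let X = Σ_S X_S over the C(45, 4) = 148995 subsets S of size 4, where X_S = 1 if the K_4 on S is monochromatic.
For a fixed S, the K_4 on S has C(4, 2) = 6 edges. P[all 6 edges red] = (1/2)^6, and likewise for blue, so P[monochromatic] = 2·(1/2)^6 = 2^{1 − 6} = 1/32.
Summing: E[X] = C(45, 4) · 2^{1 − 6} = 148995 · 1/32 = 148995/32.
Numerically: E[X] ≈ 4656.093750.

E[X] = C(45,4)·2^(1−C(4,2)) = 148995/32 ≈ 4656.093750.


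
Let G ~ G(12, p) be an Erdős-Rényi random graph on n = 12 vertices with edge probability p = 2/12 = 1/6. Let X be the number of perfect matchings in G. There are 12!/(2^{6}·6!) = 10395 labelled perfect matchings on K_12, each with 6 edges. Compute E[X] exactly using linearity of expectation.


K_12 has 12!/(2^{6}·6!) = 10395 labelled perfect matchings.
For each such perfect matching H, let X_H = 1 if all 6 edges of H are present in G. Then P[X_H = 1] = p^{6} = (1/6)^{6} = 1/46656.
By linearity of expectation: E[X] = Σ_H E[X_H] = 10395 · p^{6} = 10395 · 1/46656 = 385/1728.
Numerically: E[X] ≈ 0.223.

E[X] = 10395 · (1/6)^{6} = 385/1728 ≈ 0.223.


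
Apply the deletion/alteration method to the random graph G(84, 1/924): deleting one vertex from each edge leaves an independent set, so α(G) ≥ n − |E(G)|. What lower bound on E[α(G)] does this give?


E[|E(G)|] = C(84, 2)·p = 3486 · (1/924) = 83/22.
E[α(G)] ≥ n − E[|E(G)|] = 84 − 83/22 = 1765/22.
Numerically: ≈ 80.2273.
(This is only a lower bound; the true E[α(G)] may be larger.)

E[α(G)] ≥ 1765/22 ≈ 80.2273.


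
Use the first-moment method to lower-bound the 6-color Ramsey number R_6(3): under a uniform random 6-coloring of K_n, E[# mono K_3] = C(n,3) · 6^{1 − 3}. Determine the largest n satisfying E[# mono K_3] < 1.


We need C(n, 3) · 6^{1 − 3} < 1, i.e. C(n, 3) < 6^{3 − 1} = 36.
Check values of n near the boundary:
  n = 3: C(3, 3) = 1; 1 < 36? YES
  n = 4: C(4, 3) = 4; 4 < 36? YES
  n = 5: C(5, 3) = 10; 10 < 36? YES
  n = 6: C(6, 3) = 20; 20 < 36? YES
  n = 7: C(7, 3) = 35; 35 < 36? YES
  n = 8: C(8, 3) = 56; 56 < 36? NO
  n = 9: C(9, 3) = 84; 84 < 36? NO
  n = 10: C(10, 3) = 120; 120 < 36? NO
The largest n with C(n, 3) < 36 is n = 7 (where E[X] = 35/36 ≈ 0.9722222). Hence R_6(3) > 7, i.e. R_6(3) ≥ 8.

Largest n = 7; hence R_6(3) > 7.


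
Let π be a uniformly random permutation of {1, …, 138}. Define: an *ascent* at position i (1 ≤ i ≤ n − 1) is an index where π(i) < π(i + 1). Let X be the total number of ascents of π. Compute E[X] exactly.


Write X = Σ X_I over i = 1, …, 137, with X_I the indicator of one ascent.
There are 137 indicators.
For each fixed i, the pair (π(i), π(i+1)) is a uniformly random ordered pair of distinct values from {1, …, 138}; by symmetry P[π(i) < π(i+1)] = 1/2.
By linearity: E[X] = 137 · (1/2) = (138 − 1) · (1/2) = 137/2 ≈ 68.50000.

E[X] = 137/2 = 68.50000.


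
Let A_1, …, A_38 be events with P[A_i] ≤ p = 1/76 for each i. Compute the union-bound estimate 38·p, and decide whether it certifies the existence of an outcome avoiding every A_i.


Union bound: P[∪_{i=1}^{38} A_i] ≤ Σ_i P[A_i] ≤ 38·p = 38·(1/76) = 1/2.
Numerically: 1/2 ≈ 0.50000.
Is 1/2 < 1? YES.
Since P[∪ A_i] ≤ 1/2 < 1, the complement has P[∩ A_i^c] ≥ 1 − 1/2 = 1/2 > 0, so some outcome avoids every A_i.

38·p = 1/2 ≈ 0.50000; existence CERTIFIED by the union bound.


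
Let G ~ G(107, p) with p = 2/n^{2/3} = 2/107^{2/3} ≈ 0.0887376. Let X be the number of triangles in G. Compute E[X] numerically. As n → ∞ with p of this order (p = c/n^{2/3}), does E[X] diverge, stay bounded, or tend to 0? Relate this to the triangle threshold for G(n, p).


Number of potential triangles: C(107, 3) = 198485.
Each occurs with probability p³ ≈ (0.0887376)³ ≈ 6.98750983e-04.
By linearity: E[X] = C(107, 3)·p³ ≈ 198485 · 6.98750983e-04 ≈ 138.691589.
Since α = 2/3 < 1, p = c/n^{2/3} ≫ 1/n is above the triangle threshold p ~ 1/n. Asymptotically E[X] ~ (c³/6)·n^{3(1−α)} = (2³/6)·n^{1} → ∞; triangles are abundant w.h.p.

E[X] ≈ 138.691589; in regime p = Θ(1/n^{2/3}) E[X] diverges (above the triangle threshold p ~ 1/n).


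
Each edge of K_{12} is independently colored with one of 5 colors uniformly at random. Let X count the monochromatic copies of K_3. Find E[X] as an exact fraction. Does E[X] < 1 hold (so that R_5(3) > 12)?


E[X] = C(12, 3) · 5^{1 − 3} = 220 · 5^{−2} = 220/25.
As a reduced fraction: E[X] = 44/5 ≈ 8.800000.
Is E[X] < 1? NO.
Since E[X] ≥ 1, the first-moment bound is inconclusive at n = 12; it does NOT by itself certify R_5(3) > 12.

E[X] = 44/5 ≈ 8.800000; E[X] ≥ 1; first-moment method inconclusive here.


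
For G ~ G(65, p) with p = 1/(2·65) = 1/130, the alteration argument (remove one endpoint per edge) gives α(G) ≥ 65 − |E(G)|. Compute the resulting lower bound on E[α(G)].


E[|E(G)|] = C(65, 2)·p = 2080 · (1/130) = 16.
E[α(G)] ≥ n − E[|E(G)|] = 65 − 16 = 49.
Numerically: ≈ 49.00000.
(This is only a lower bound; the true E[α(G)] may be larger.)

E[α(G)] ≥ 49 ≈ 49.00000.


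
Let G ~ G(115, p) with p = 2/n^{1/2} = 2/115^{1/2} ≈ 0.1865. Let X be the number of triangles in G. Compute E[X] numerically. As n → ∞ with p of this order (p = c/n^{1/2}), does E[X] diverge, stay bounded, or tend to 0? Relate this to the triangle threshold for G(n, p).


Number of potential triangles: C(115, 3) = 246905.
Each occurs with probability p³ ≈ (0.1865)³ ≈ 6.4869900e-03.
By linearity: E[X] = C(115, 3)·p³ ≈ 246905 · 6.4869900e-03 ≈ 1601.67026.
Since α = 1/2 < 1, p = c/n^{1/2} ≫ 1/n is above the triangle threshold p ~ 1/n. Asymptotically E[X] ~ (c³/6)·n^{3(1−α)} = (2³/6)·n^{1.5} → ∞; triangles are abundant w.h.p.

E[X] ≈ 1601.67026; in regime p = Θ(1/n^{1/2}) E[X] diverges (above the triangle threshold p ~ 1/n).


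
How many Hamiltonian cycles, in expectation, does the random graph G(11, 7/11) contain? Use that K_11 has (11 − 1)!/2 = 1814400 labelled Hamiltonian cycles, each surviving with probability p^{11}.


K_11 has (11 − 1)!/2 = 1814400 labelled Hamiltonian cycles.
For each such Hamiltonian cycle H, let X_H = 1 if all 11 edges of H are present in G. Then P[X_H = 1] = p^{11} = (7/11)^{11} = 1977326743/285311670611.
By linearity: E[X] = Σ_H E[X_H] = 1814400 · p^{11} = 1814400 · 1977326743/285311670611 = 3587661642499200/285311670611.
Numerically: E[X] ≈ 12575.

E[X] = 1814400 · (7/11)^{11} = 3587661642499200/285311670611 ≈ 12575.


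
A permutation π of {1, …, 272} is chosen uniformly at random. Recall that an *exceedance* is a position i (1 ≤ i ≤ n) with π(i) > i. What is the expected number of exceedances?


Write X = Σ_{i=1}^{272} X_i, where X_i = 1_{π(i) > i}.
For each fixed i, π(i) is uniform over {1, …, 272} (marginal of a uniform permutation), so P[π(i) > i] = (n − i)/n. Summing: Σ_{i=1}^{272} (n − i)/n = (0 + 1 + … + 271)/272 = 272(272 − 1)/(2·272) = (272 − 1)/2.
Hence E[X] = Σ_{i=1}^{272} (272 − i)/272 = 271/2 ≈ 135.500.

E[X] = 271/2 = 135.500.


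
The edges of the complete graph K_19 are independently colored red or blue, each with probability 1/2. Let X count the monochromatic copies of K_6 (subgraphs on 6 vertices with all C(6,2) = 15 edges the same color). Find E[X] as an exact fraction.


Let X = Σ_S X_S over the C(19, 6) = 27132 subsets S of size 6, where X_S = 1 if the K_6 on S is monochromatic.
For a fixed S, the K_6 on S has C(6, 2) = 15 edges. P[all 15 edges red] = (1/2)^15, and likewise for blue, so P[monochromatic] = 2·(1/2)^15 = 2^{1 − 15} = 1/16384.
By linearity of expectation: E[X] = C(19, 6) · 2^{1 − 15} = 27132 · 1/16384 = 6783/4096.
Numerically: E[X] ≈ 1.65601.

E[X] = C(19,6)·2^(1−C(6,2)) = 6783/4096 ≈ 1.65601.


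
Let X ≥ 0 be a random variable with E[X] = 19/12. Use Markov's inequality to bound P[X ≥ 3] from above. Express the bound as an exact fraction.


μ = E[X] = 19/12, a = 3.
Markov: P[X ≥ 3] ≤ μ/a = (19/12)/3 = 19/36.
Numerically: ≈ 0.52778.
(Since a = 3 > μ = 1.58333, the bound 19/36 is < 1 and informative.)

P[X ≥ 3] ≤ 19/36 ≈ 0.52778.


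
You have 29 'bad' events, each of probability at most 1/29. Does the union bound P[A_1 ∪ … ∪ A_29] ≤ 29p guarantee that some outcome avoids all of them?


Union bound: P[∪_{i=1}^{29} A_i] ≤ Σ_i P[A_i] ≤ 29·p = 29·(1/29) = 1.
Numerically: 1 ≈ 1.000.
Is 1 < 1? NO.
Since the bound 1 is ≥ 1, the union bound is uninformative here; it does NOT by itself certify existence.

29·p = 1 ≈ 1.000; existence NOT certified by the union bound.


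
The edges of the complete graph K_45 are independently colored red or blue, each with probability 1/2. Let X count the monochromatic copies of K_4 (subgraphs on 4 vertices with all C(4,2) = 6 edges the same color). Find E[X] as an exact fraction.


Let X = Σ_S X_S over the C(45, 4) = 148995 subsets S of size 4, where X_S = 1 if the K_4 on S is monochromatic.
For a fixed S, the K_4 on S has C(4, 2) = 6 edges. P[all 6 edges red] = (1/2)^6, and likewise for blue, so P[monochromatic] = 2·(1/2)^6 = 2^{1 − 6} = 1/32.
By linearity: E[X] = C(45, 4) · 2^{1 − 6} = 148995 · 1/32 = 148995/32.
Numerically: E[X] ≈ 4656.0938.

E[X] = C(45,4)·2^(1−C(4,2)) = 148995/32 ≈ 4656.0938.


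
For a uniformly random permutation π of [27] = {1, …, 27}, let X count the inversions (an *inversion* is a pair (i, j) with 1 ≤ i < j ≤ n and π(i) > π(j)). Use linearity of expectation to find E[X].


Write X = Σ X_I over the C(27, 2) = 351 pairs i < j, with X_I the indicator of one inversion.
There are 351 indicators.
For each fixed pair i < j, the values π(i) and π(j) are two distinct elements of {1, …, 27} in uniformly random order; by symmetry P[π(i) > π(j)] = 1/2.
By linearity: E[X] = 351 · (1/2) = C(27, 2) · (1/2) = 351/2 = 351/2 ≈ 175.500.

E[X] = 351/2 = 175.500.
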